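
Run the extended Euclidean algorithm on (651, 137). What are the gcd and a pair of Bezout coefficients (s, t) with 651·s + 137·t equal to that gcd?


Euclidean algorithm on (651, 137) — divide until remainder is 0:
  651 = 4 · 137 + 103
  137 = 1 · 103 + 34
  103 = 3 · 34 + 1
  34 = 34 · 1 + 0
gcd(651, 137) = 1.
Track Bezout coefficients alongside the remainders: start with r₀ = 651 = a·1 + b·0 (s = 1, t = 0) and r₁ = 137 = a·0 + b·1 (s = 0, t = 1); each new remainder r_{k+1} = r_{k-1} − q_k·r_k inherits s_{k+1} = s_{k-1} − q_k·s_k, t_{k+1} = t_{k-1} − q_k·t_k, so r_k = a·s_k + b·t_k at every step:
  q = 4: r = 103, s = 1 − 4·0 = 1, t = 0 − 4·1 = -4  (check: 651·1 + 137·(-4) = 103)
  q = 1: r = 34, s = 0 − 1·1 = -1, t = 1 − 1·(-4) = 5  (check: 651·(-1) + 137·5 = 34)
  q = 3: r = 1, s = 1 − 3·(-1) = 4, t = -4 − 3·5 = -19  (check: 651·4 + 137·(-19) = 1)
The row with r = 1 (the gcd) gives the Bezout coefficients s = 4, t = -19.
Result: 651 · (4) + 137 · (-19) = 1.

gcd(651, 137) = 1; s = 4, t = -19 (check: 651·4 + 137·(-19) = 1).


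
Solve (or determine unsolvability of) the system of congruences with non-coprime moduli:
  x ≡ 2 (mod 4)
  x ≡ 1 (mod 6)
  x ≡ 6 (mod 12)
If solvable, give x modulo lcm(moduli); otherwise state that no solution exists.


Moduli 4, 6, 12 are not pairwise coprime, so CRT works modulo lcm(m_i) when all pairwise compatibility conditions hold.
Pairwise compatibility: gcd(m_i, m_j) must divide a_i - a_j for every pair.
Merge one congruence at a time:
  Start: x ≡ 2 (mod 4).
  Combine with x ≡ 1 (mod 6): gcd(4, 6) = 2, and 1 - 2 = -1 is NOT divisible by 2.
    ⇒ system is inconsistent (no integer solution).

No solution (the system is inconsistent).


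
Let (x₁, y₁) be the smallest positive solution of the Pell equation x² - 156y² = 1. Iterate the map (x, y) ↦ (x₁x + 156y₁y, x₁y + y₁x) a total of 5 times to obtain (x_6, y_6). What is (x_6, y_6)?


Step 1: Find the fundamental solution (x₁, y₁) of x² - 156y² = 1.
  Expand √156 as a continued fraction. a₀ = ⌊√156⌋ = 12; iterate m_{k+1} = d_k·a_k − m_k, d_{k+1} = (156 − m_{k+1}²)/d_k, a_{k+1} = ⌊(a₀ + m_{k+1})/d_{k+1}⌋ (starting m₀ = 0, d₀ = 1), with convergents p_k = a_k·p_{k-1} + p_{k-2}, q_k = a_k·q_{k-1} + q_{k-2} (p₋₁ = 1, q₋₁ = 0):
  k = 0: a₀ = 12; p₀/q₀ = 12/1; p₀² − 156·q₀² = 144 − 156 = -12.
  k = 1: m = 12, d = 12, a = ⌊(12 + 12)/12⌋ = 2; p/q = (2·12 + 1)/(2·1 + 0) = 25/2; p² − 156·q² = 625 − 624 = 1.
  The first convergent with p² − 156·q² = 1 gives the fundamental solution (x₁, y₁) = (25, 2).
Step 2: Apply the recurrence (x_{n+1}, y_{n+1}) = (x₁x_n + 156y₁y_n, x₁y_n + y₁x_n) repeatedly.
  From (x_1, y_1) = (25, 2): x_2 = 25·25 + 156·2·2 = 1249; y_2 = 25·2 + 2·25 = 100.
  From (x_2, y_2) = (1249, 100): x_3 = 25·1249 + 156·2·100 = 62425; y_3 = 25·100 + 2·1249 = 4998.
  From (x_3, y_3) = (62425, 4998): x_4 = 25·62425 + 156·2·4998 = 3120001; y_4 = 25·4998 + 2·62425 = 249800.
  From (x_4, y_4) = (3120001, 249800): x_5 = 25·3120001 + 156·2·249800 = 155937625; y_5 = 25·249800 + 2·3120001 = 12485002.
  From (x_5, y_5) = (155937625, 12485002): x_6 = 25·155937625 + 156·2·12485002 = 7793761249; y_6 = 25·12485002 + 2·155937625 = 624000300.
Step 3: Verify x_6² - 156·y_6² = 60742714406414040001 - 60742714406414040000 = 1 (should be 1). ✓

(x_1, y_1) = (25, 2); (x_6, y_6) = (7793761249, 624000300).


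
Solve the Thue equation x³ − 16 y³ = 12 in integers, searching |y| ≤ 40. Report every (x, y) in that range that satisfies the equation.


The equation is x³ - 16y³ = 12. For fixed y, x³ = 16·y³ + 12, so a solution requires the RHS to be a perfect cube.
Strategy: iterate y from -40 to 40, compute RHS = 16·y³ + 12, and check whether it is a (positive or negative) perfect cube.
Check small values of y:
  y = 0: RHS = 12 is not a perfect cube.
  y = 1: RHS = 28 is not a perfect cube.
  y = -1: RHS = -4 is not a perfect cube.
  y = 2: RHS = 140 is not a perfect cube.
  y = -2: RHS = -116 is not a perfect cube.
  y = 3: RHS = 444 is not a perfect cube.
  y = -3: RHS = -420 is not a perfect cube.
Continuing the search up to |y| = 40 finds no solutions either.
No (x, y) in the scanned range satisfies the equation.

No integer solutions with |y| ≤ 40.


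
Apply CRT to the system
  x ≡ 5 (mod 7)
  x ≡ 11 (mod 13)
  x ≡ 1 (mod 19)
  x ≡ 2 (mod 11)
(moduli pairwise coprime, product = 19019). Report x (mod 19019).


Product of moduli M = 7 · 13 · 19 · 11 = 19019.
Merge one congruence at a time:
  Start: x ≡ 5 (mod 7).
  Combine with x ≡ 11 (mod 13); new modulus lcm = 91.
    Write x = 5 + 7·t and substitute into x ≡ 11 (mod 13): 7·t ≡ 11 − 5 = 6 (mod 13).
    The inverse of 7 mod 13 is 2 (since 7·2 = 14 = 1·13 + 1), so t ≡ 2·6 = 12 ≡ 12 (mod 13).
    Then x = 5 + 7·12 = 89, valid modulo lcm(7, 13) = 91: x ≡ 89 (mod 91).
  Combine with x ≡ 1 (mod 19); new modulus lcm = 1729.
    Write x = 89 + 91·t and substitute into x ≡ 1 (mod 19): 91·t ≡ 1 − 89 = -88 (mod 19).
    Reduce coefficients mod 19: 15·t ≡ 7 (mod 19).
    The inverse of 15 mod 19 is 14 (since 15·14 = 210 = 11·19 + 1), so t ≡ 14·7 = 98 ≡ 3 (mod 19).
    Then x = 89 + 91·3 = 362, valid modulo lcm(91, 19) = 1729: x ≡ 362 (mod 1729).
  Combine with x ≡ 2 (mod 11); new modulus lcm = 19019.
    Write x = 362 + 1729·t and substitute into x ≡ 2 (mod 11): 1729·t ≡ 2 − 362 = -360 (mod 11).
    Reduce coefficients mod 11: 2·t ≡ 3 (mod 11).
    The inverse of 2 mod 11 is 6 (since 2·6 = 12 = 1·11 + 1), so t ≡ 6·3 = 18 ≡ 7 (mod 11).
    Then x = 362 + 1729·7 = 12465, valid modulo lcm(1729, 11) = 19019: x ≡ 12465 (mod 19019).
Verify against each original: 12465 mod 7 = 5, 12465 mod 13 = 11, 12465 mod 19 = 1, 12465 mod 11 = 2.

x ≡ 12465 (mod 19019).


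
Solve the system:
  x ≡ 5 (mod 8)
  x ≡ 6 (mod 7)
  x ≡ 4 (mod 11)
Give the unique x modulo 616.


Moduli 8, 7, 11 are pairwise coprime; by CRT there is a unique solution modulo M = 8 · 7 · 11 = 616.
Solve pairwise, accumulating the modulus:
  Start with x ≡ 5 (mod 8).
  Combine with x ≡ 6 (mod 7): since gcd(8, 7) = 1, we get a unique residue mod 56.
    Write x = 5 + 8·t and substitute into x ≡ 6 (mod 7): 8·t ≡ 6 − 5 = 1 (mod 7).
    Reduce coefficients mod 7: 1·t ≡ 1 (mod 7).
    So t ≡ 1 (mod 7).
    Then x = 5 + 8·1 = 13, valid modulo lcm(8, 7) = 56: x ≡ 13 (mod 56).
  Combine with x ≡ 4 (mod 11): since gcd(56, 11) = 1, we get a unique residue mod 616.
    Write x = 13 + 56·t and substitute into x ≡ 4 (mod 11): 56·t ≡ 4 − 13 = -9 (mod 11).
    Reduce coefficients mod 11: 1·t ≡ 2 (mod 11).
    So t ≡ 2 (mod 11).
    Then x = 13 + 56·2 = 125, valid modulo lcm(56, 11) = 616: x ≡ 125 (mod 616).
Verify: 125 mod 8 = 5 ✓, 125 mod 7 = 6 ✓, 125 mod 11 = 4 ✓.

x ≡ 125 (mod 616).


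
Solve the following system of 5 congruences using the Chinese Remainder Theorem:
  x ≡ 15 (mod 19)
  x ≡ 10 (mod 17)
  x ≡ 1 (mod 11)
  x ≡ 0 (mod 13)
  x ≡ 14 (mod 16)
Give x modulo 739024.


Product of moduli M = 19 · 17 · 11 · 13 · 16 = 739024.
Merge one congruence at a time:
  Start: x ≡ 15 (mod 19).
  Combine with x ≡ 10 (mod 17); new modulus lcm = 323.
    Write x = 15 + 19·t and substitute into x ≡ 10 (mod 17): 19·t ≡ 10 − 15 = -5 (mod 17).
    Reduce coefficients mod 17: 2·t ≡ 12 (mod 17).
    The inverse of 2 mod 17 is 9 (since 2·9 = 18 = 1·17 + 1), so t ≡ 9·12 = 108 ≡ 6 (mod 17).
    Then x = 15 + 19·6 = 129, valid modulo lcm(19, 17) = 323: x ≡ 129 (mod 323).
  Combine with x ≡ 1 (mod 11); new modulus lcm = 3553.
    Write x = 129 + 323·t and substitute into x ≡ 1 (mod 11): 323·t ≡ 1 − 129 = -128 (mod 11).
    Reduce coefficients mod 11: 4·t ≡ 4 (mod 11).
    The inverse of 4 mod 11 is 3 (since 4·3 = 12 = 1·11 + 1), so t ≡ 3·4 = 12 ≡ 1 (mod 11).
    Then x = 129 + 323·1 = 452, valid modulo lcm(323, 11) = 3553: x ≡ 452 (mod 3553).
  Combine with x ≡ 0 (mod 13); new modulus lcm = 46189.
    Write x = 452 + 3553·t and substitute into x ≡ 0 (mod 13): 3553·t ≡ 0 − 452 = -452 (mod 13).
    Reduce coefficients mod 13: 4·t ≡ 3 (mod 13).
    The inverse of 4 mod 13 is 10 (since 4·10 = 40 = 3·13 + 1), so t ≡ 10·3 = 30 ≡ 4 (mod 13).
    Then x = 452 + 3553·4 = 14664, valid modulo lcm(3553, 13) = 46189: x ≡ 14664 (mod 46189).
  Combine with x ≡ 14 (mod 16); new modulus lcm = 739024.
    Write x = 14664 + 46189·t and substitute into x ≡ 14 (mod 16): 46189·t ≡ 14 − 14664 = -14650 (mod 16).
    Reduce coefficients mod 16: 13·t ≡ 6 (mod 16).
    The inverse of 13 mod 16 is 5 (since 13·5 = 65 = 4·16 + 1), so t ≡ 5·6 = 30 ≡ 14 (mod 16).
    Then x = 14664 + 46189·14 = 661310, valid modulo lcm(46189, 16) = 739024: x ≡ 661310 (mod 739024).
Verify against each original: 661310 mod 19 = 15, 661310 mod 17 = 10, 661310 mod 11 = 1, 661310 mod 13 = 0, 661310 mod 16 = 14.

x ≡ 661310 (mod 739024).


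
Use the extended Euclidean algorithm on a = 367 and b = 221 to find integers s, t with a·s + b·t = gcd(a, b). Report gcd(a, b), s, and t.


Euclidean algorithm on (367, 221) — divide until remainder is 0:
  367 = 1 · 221 + 146
  221 = 1 · 146 + 75
  146 = 1 · 75 + 71
  75 = 1 · 71 + 4
  71 = 17 · 4 + 3
  4 = 1 · 3 + 1
  3 = 3 · 1 + 0
gcd(367, 221) = 1.
Track Bezout coefficients alongside the remainders: start with r₀ = 367 = a·1 + b·0 (s = 1, t = 0) and r₁ = 221 = a·0 + b·1 (s = 0, t = 1); each new remainder r_{k+1} = r_{k-1} − q_k·r_k inherits s_{k+1} = s_{k-1} − q_k·s_k, t_{k+1} = t_{k-1} − q_k·t_k, so r_k = a·s_k + b·t_k at every step:
  q = 1: r = 146, s = 1 − 1·0 = 1, t = 0 − 1·1 = -1  (check: 367·1 + 221·(-1) = 146)
  q = 1: r = 75, s = 0 − 1·1 = -1, t = 1 − 1·(-1) = 2  (check: 367·(-1) + 221·2 = 75)
  q = 1: r = 71, s = 1 − 1·(-1) = 2, t = -1 − 1·2 = -3  (check: 367·2 + 221·(-3) = 71)
  q = 1: r = 4, s = -1 − 1·2 = -3, t = 2 − 1·(-3) = 5  (check: 367·(-3) + 221·5 = 4)
  q = 17: r = 3, s = 2 − 17·(-3) = 53, t = -3 − 17·5 = -88  (check: 367·53 + 221·(-88) = 3)
  q = 1: r = 1, s = -3 − 1·53 = -56, t = 5 − 1·(-88) = 93  (check: 367·(-56) + 221·93 = 1)
The row with r = 1 (the gcd) gives the Bezout coefficients s = -56, t = 93.
Result: 367 · (-56) + 221 · (93) = 1.

gcd(367, 221) = 1; s = -56, t = 93 (check: 367·(-56) + 221·93 = 1).


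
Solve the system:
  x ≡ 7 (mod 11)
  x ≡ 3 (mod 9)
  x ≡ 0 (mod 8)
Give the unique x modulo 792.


Moduli 11, 9, 8 are pairwise coprime; by CRT there is a unique solution modulo M = 11 · 9 · 8 = 792.
Solve pairwise, accumulating the modulus:
  Start with x ≡ 7 (mod 11).
  Combine with x ≡ 3 (mod 9): since gcd(11, 9) = 1, we get a unique residue mod 99.
    Write x = 7 + 11·t and substitute into x ≡ 3 (mod 9): 11·t ≡ 3 − 7 = -4 (mod 9).
    Reduce coefficients mod 9: 2·t ≡ 5 (mod 9).
    The inverse of 2 mod 9 is 5 (since 2·5 = 10 = 1·9 + 1), so t ≡ 5·5 = 25 ≡ 7 (mod 9).
    Then x = 7 + 11·7 = 84, valid modulo lcm(11, 9) = 99: x ≡ 84 (mod 99).
  Combine with x ≡ 0 (mod 8): since gcd(99, 8) = 1, we get a unique residue mod 792.
    Write x = 84 + 99·t and substitute into x ≡ 0 (mod 8): 99·t ≡ 0 − 84 = -84 (mod 8).
    Reduce coefficients mod 8: 3·t ≡ 4 (mod 8).
    The inverse of 3 mod 8 is 3 (since 3·3 = 9 = 1·8 + 1), so t ≡ 3·4 = 12 ≡ 4 (mod 8).
    Then x = 84 + 99·4 = 480, valid modulo lcm(99, 8) = 792: x ≡ 480 (mod 792).
Verify: 480 mod 11 = 7 ✓, 480 mod 9 = 3 ✓, 480 mod 8 = 0 ✓.

x ≡ 480 (mod 792).


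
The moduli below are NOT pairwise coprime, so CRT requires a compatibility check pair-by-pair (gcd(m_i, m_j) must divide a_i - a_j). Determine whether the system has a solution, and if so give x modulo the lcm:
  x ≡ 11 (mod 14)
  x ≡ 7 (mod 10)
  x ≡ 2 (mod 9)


Moduli 14, 10, 9 are not pairwise coprime, so CRT works modulo lcm(m_i) when all pairwise compatibility conditions hold.
Pairwise compatibility: gcd(m_i, m_j) must divide a_i - a_j for every pair.
Merge one congruence at a time:
  Start: x ≡ 11 (mod 14).
  Combine with x ≡ 7 (mod 10): gcd(14, 10) = 2; 7 - 11 = -4, which IS divisible by 2, so compatible.
    Write x = 11 + 14·t and substitute into x ≡ 7 (mod 10): 14·t ≡ 7 − 11 = -4 (mod 10).
    Divide the congruence (and modulus) by g = 2: 7·t ≡ -2 (mod 5).
    Reduce coefficients mod 5: 2·t ≡ 3 (mod 5).
    The inverse of 2 mod 5 is 3 (since 2·3 = 6 = 1·5 + 1), so t ≡ 3·3 = 9 ≡ 4 (mod 5).
    Then x = 11 + 14·4 = 67, valid modulo lcm(14, 10) = 70: x ≡ 67 (mod 70).
  Combine with x ≡ 2 (mod 9): gcd(70, 9) = 1; 2 - 67 = -65, which IS divisible by 1, so compatible.
    Write x = 67 + 70·t and substitute into x ≡ 2 (mod 9): 70·t ≡ 2 − 67 = -65 (mod 9).
    Reduce coefficients mod 9: 7·t ≡ 7 (mod 9).
    The inverse of 7 mod 9 is 4 (since 7·4 = 28 = 3·9 + 1), so t ≡ 4·7 = 28 ≡ 1 (mod 9).
    Then x = 67 + 70·1 = 137, valid modulo lcm(70, 9) = 630: x ≡ 137 (mod 630).
Verify: 137 mod 14 = 11, 137 mod 10 = 7, 137 mod 9 = 2.

x ≡ 137 (mod 630).


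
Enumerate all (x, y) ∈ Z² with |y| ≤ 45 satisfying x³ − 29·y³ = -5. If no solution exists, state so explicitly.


The equation is x³ - 29y³ = -5. For fixed y, x³ = 29·y³ − 5, so a solution requires the RHS to be a perfect cube.
Strategy: iterate y from -45 to 45, compute RHS = 29·y³ − 5, and check whether it is a (positive or negative) perfect cube.
Check small values of y:
  y = 0: RHS = -5 is not a perfect cube.
  y = 1: RHS = 24 is not a perfect cube.
  y = -1: RHS = -34 is not a perfect cube.
  y = 2: RHS = 227 is not a perfect cube.
  y = -2: RHS = -237 is not a perfect cube.
  y = 3: RHS = 778 is not a perfect cube.
  y = -3: RHS = -788 is not a perfect cube.
Continuing the search up to |y| = 45 finds no solutions either.
No (x, y) in the scanned range satisfies the equation.

No integer solutions with |y| ≤ 45.


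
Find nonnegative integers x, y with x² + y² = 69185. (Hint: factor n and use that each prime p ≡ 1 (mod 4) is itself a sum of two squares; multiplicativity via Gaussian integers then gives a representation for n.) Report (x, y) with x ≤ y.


Step 1: Factor n = 69185 = 5 · 101 · 137.
Step 2: Check the mod-4 condition on each prime factor: 5 ≡ 1 (mod 4), exponent 1; 101 ≡ 1 (mod 4), exponent 1; 137 ≡ 1 (mod 4), exponent 1.
All primes ≡ 3 (mod 4) appear to even exponent (or don't appear), so by the two-squares theorem n IS expressible as a sum of two squares.
Step 3: Build a representation. Here n = 5 · 101 · 137 is a product of primes ≡ 1 (mod 4). Each prime p ≡ 1 (mod 4) is itself a sum of two squares; find a² by testing p − a² for a perfect square:
  5: 5 − 1² = 4 = 2² ⇒ 5 = 1² + 2².
  101: 101 − 1² = 100 = 10² ⇒ 101 = 1² + 10².
  137: 137 − 1² = 136, 137 − 2² = 133, 137 − 3² = 128, 137 − 4² = 121 = 11² ⇒ 137 = 4² + 11².
  Combine using the Brahmagupta–Fibonacci identity (a² + b²)(c² + d²) = (ac − bd)² + (ad + bc)² = (ac + bd)² + (ad − bc)²:
  5 · 101 = 505: from (1² + 2²)(1² + 10²), take (1·1 − 2·10, 1·10 + 2·1) = (1 − 20, 10 + 2) = (-19, 12); dropping signs (only squares matter) gives (19, 12); check 19² + 12² = 361 + 144 = 505 ✓.
  505 · 137 = 69185: from (19² + 12²)(4² + 11²), take (19·4 − 12·11, 19·11 + 12·4) = (76 − 132, 209 + 48) = (-56, 257); dropping signs (only squares matter) gives (56, 257); check 56² + 257² = 3136 + 66049 = 69185 ✓.
Step 4: Order so x ≤ y and verify: 56² + 257² = 3136 + 66049 = 69185 = n. ✓

n = 69185 = 56² + 257² (one valid representation with x ≤ y).


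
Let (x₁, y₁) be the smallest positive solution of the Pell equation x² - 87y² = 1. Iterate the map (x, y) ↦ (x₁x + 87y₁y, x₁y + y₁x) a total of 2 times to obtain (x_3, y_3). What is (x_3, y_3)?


Step 1: Find the fundamental solution (x₁, y₁) of x² - 87y² = 1.
  Expand √87 as a continued fraction. a₀ = ⌊√87⌋ = 9; iterate m_{k+1} = d_k·a_k − m_k, d_{k+1} = (87 − m_{k+1}²)/d_k, a_{k+1} = ⌊(a₀ + m_{k+1})/d_{k+1}⌋ (starting m₀ = 0, d₀ = 1), with convergents p_k = a_k·p_{k-1} + p_{k-2}, q_k = a_k·q_{k-1} + q_{k-2} (p₋₁ = 1, q₋₁ = 0):
  k = 0: a₀ = 9; p₀/q₀ = 9/1; p₀² − 87·q₀² = 81 − 87 = -6.
  k = 1: m = 9, d = 6, a = ⌊(9 + 9)/6⌋ = 3; p/q = (3·9 + 1)/(3·1 + 0) = 28/3; p² − 87·q² = 784 − 783 = 1.
  The first convergent with p² − 87·q² = 1 gives the fundamental solution (x₁, y₁) = (28, 3).
Step 2: Apply the recurrence (x_{n+1}, y_{n+1}) = (x₁x_n + 87y₁y_n, x₁y_n + y₁x_n) repeatedly.
  From (x_1, y_1) = (28, 3): x_2 = 28·28 + 87·3·3 = 1567; y_2 = 28·3 + 3·28 = 168.
  From (x_2, y_2) = (1567, 168): x_3 = 28·1567 + 87·3·168 = 87724; y_3 = 28·168 + 3·1567 = 9405.
Step 3: Verify x_3² - 87·y_3² = 7695500176 - 7695500175 = 1 (should be 1). ✓

(x_1, y_1) = (28, 3); (x_3, y_3) = (87724, 9405).


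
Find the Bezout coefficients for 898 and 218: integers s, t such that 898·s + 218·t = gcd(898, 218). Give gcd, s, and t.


Euclidean algorithm on (898, 218) — divide until remainder is 0:
  898 = 4 · 218 + 26
  218 = 8 · 26 + 10
  26 = 2 · 10 + 6
  10 = 1 · 6 + 4
  6 = 1 · 4 + 2
  4 = 2 · 2 + 0
gcd(898, 218) = 2.
Track Bezout coefficients alongside the remainders: start with r₀ = 898 = a·1 + b·0 (s = 1, t = 0) and r₁ = 218 = a·0 + b·1 (s = 0, t = 1); each new remainder r_{k+1} = r_{k-1} − q_k·r_k inherits s_{k+1} = s_{k-1} − q_k·s_k, t_{k+1} = t_{k-1} − q_k·t_k, so r_k = a·s_k + b·t_k at every step:
  q = 4: r = 26, s = 1 − 4·0 = 1, t = 0 − 4·1 = -4  (check: 898·1 + 218·(-4) = 26)
  q = 8: r = 10, s = 0 − 8·1 = -8, t = 1 − 8·(-4) = 33  (check: 898·(-8) + 218·33 = 10)
  q = 2: r = 6, s = 1 − 2·(-8) = 17, t = -4 − 2·33 = -70  (check: 898·17 + 218·(-70) = 6)
  q = 1: r = 4, s = -8 − 1·17 = -25, t = 33 − 1·(-70) = 103  (check: 898·(-25) + 218·103 = 4)
  q = 1: r = 2, s = 17 − 1·(-25) = 42, t = -70 − 1·103 = -173  (check: 898·42 + 218·(-173) = 2)
The row with r = 2 (the gcd) gives the Bezout coefficients s = 42, t = -173.
Result: 898 · (42) + 218 · (-173) = 2.

gcd(898, 218) = 2; s = 42, t = -173 (check: 898·42 + 218·(-173) = 2).


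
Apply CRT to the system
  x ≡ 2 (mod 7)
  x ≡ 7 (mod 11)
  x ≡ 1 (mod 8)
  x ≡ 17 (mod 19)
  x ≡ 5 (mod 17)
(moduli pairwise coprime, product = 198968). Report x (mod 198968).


Product of moduli M = 7 · 11 · 8 · 19 · 17 = 198968.
Merge one congruence at a time:
  Start: x ≡ 2 (mod 7).
  Combine with x ≡ 7 (mod 11); new modulus lcm = 77.
    Write x = 2 + 7·t and substitute into x ≡ 7 (mod 11): 7·t ≡ 7 − 2 = 5 (mod 11).
    The inverse of 7 mod 11 is 8 (since 7·8 = 56 = 5·11 + 1), so t ≡ 8·5 = 40 ≡ 7 (mod 11).
    Then x = 2 + 7·7 = 51, valid modulo lcm(7, 11) = 77: x ≡ 51 (mod 77).
  Combine with x ≡ 1 (mod 8); new modulus lcm = 616.
    Write x = 51 + 77·t and substitute into x ≡ 1 (mod 8): 77·t ≡ 1 − 51 = -50 (mod 8).
    Reduce coefficients mod 8: 5·t ≡ 6 (mod 8).
    The inverse of 5 mod 8 is 5 (since 5·5 = 25 = 3·8 + 1), so t ≡ 5·6 = 30 ≡ 6 (mod 8).
    Then x = 51 + 77·6 = 513, valid modulo lcm(77, 8) = 616: x ≡ 513 (mod 616).
  Combine with x ≡ 17 (mod 19); new modulus lcm = 11704.
    Write x = 513 + 616·t and substitute into x ≡ 17 (mod 19): 616·t ≡ 17 − 513 = -496 (mod 19).
    Reduce coefficients mod 19: 8·t ≡ 17 (mod 19).
    The inverse of 8 mod 19 is 12 (since 8·12 = 96 = 5·19 + 1), so t ≡ 12·17 = 204 ≡ 14 (mod 19).
    Then x = 513 + 616·14 = 9137, valid modulo lcm(616, 19) = 11704: x ≡ 9137 (mod 11704).
  Combine with x ≡ 5 (mod 17); new modulus lcm = 198968.
    Write x = 9137 + 11704·t and substitute into x ≡ 5 (mod 17): 11704·t ≡ 5 − 9137 = -9132 (mod 17).
    Reduce coefficients mod 17: 8·t ≡ 14 (mod 17).
    The inverse of 8 mod 17 is 15 (since 8·15 = 120 = 7·17 + 1), so t ≡ 15·14 = 210 ≡ 6 (mod 17).
    Then x = 9137 + 11704·6 = 79361, valid modulo lcm(11704, 17) = 198968: x ≡ 79361 (mod 198968).
Verify against each original: 79361 mod 7 = 2, 79361 mod 11 = 7, 79361 mod 8 = 1, 79361 mod 19 = 17, 79361 mod 17 = 5.

x ≡ 79361 (mod 198968).


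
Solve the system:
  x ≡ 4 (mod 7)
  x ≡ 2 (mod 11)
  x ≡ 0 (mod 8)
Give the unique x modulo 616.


Moduli 7, 11, 8 are pairwise coprime; by CRT there is a unique solution modulo M = 7 · 11 · 8 = 616.
Solve pairwise, accumulating the modulus:
  Start with x ≡ 4 (mod 7).
  Combine with x ≡ 2 (mod 11): since gcd(7, 11) = 1, we get a unique residue mod 77.
    Write x = 4 + 7·t and substitute into x ≡ 2 (mod 11): 7·t ≡ 2 − 4 = -2 (mod 11).
    Reduce coefficients mod 11: 7·t ≡ 9 (mod 11).
    The inverse of 7 mod 11 is 8 (since 7·8 = 56 = 5·11 + 1), so t ≡ 8·9 = 72 ≡ 6 (mod 11).
    Then x = 4 + 7·6 = 46, valid modulo lcm(7, 11) = 77: x ≡ 46 (mod 77).
  Combine with x ≡ 0 (mod 8): since gcd(77, 8) = 1, we get a unique residue mod 616.
    Write x = 46 + 77·t and substitute into x ≡ 0 (mod 8): 77·t ≡ 0 − 46 = -46 (mod 8).
    Reduce coefficients mod 8: 5·t ≡ 2 (mod 8).
    The inverse of 5 mod 8 is 5 (since 5·5 = 25 = 3·8 + 1), so t ≡ 5·2 = 10 ≡ 2 (mod 8).
    Then x = 46 + 77·2 = 200, valid modulo lcm(77, 8) = 616: x ≡ 200 (mod 616).
Verify: 200 mod 7 = 4 ✓, 200 mod 11 = 2 ✓, 200 mod 8 = 0 ✓.

x ≡ 200 (mod 616).


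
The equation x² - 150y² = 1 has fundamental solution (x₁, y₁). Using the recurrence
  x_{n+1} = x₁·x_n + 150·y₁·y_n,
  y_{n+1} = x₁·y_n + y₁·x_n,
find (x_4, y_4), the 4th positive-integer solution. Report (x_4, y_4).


Step 1: Find the fundamental solution (x₁, y₁) of x² - 150y² = 1.
  Expand √150 as a continued fraction. a₀ = ⌊√150⌋ = 12; iterate m_{k+1} = d_k·a_k − m_k, d_{k+1} = (150 − m_{k+1}²)/d_k, a_{k+1} = ⌊(a₀ + m_{k+1})/d_{k+1}⌋ (starting m₀ = 0, d₀ = 1), with convergents p_k = a_k·p_{k-1} + p_{k-2}, q_k = a_k·q_{k-1} + q_{k-2} (p₋₁ = 1, q₋₁ = 0):
  k = 0: a₀ = 12; p₀/q₀ = 12/1; p₀² − 150·q₀² = 144 − 150 = -6.
  k = 1: m = 12, d = 6, a = ⌊(12 + 12)/6⌋ = 4; p/q = (4·12 + 1)/(4·1 + 0) = 49/4; p² − 150·q² = 2401 − 2400 = 1.
  The first convergent with p² − 150·q² = 1 gives the fundamental solution (x₁, y₁) = (49, 4).
Step 2: Apply the recurrence (x_{n+1}, y_{n+1}) = (x₁x_n + 150y₁y_n, x₁y_n + y₁x_n) repeatedly.
  From (x_1, y_1) = (49, 4): x_2 = 49·49 + 150·4·4 = 4801; y_2 = 49·4 + 4·49 = 392.
  From (x_2, y_2) = (4801, 392): x_3 = 49·4801 + 150·4·392 = 470449; y_3 = 49·392 + 4·4801 = 38412.
  From (x_3, y_3) = (470449, 38412): x_4 = 49·470449 + 150·4·38412 = 46099201; y_4 = 49·38412 + 4·470449 = 3763984.
Step 3: Verify x_4² - 150·y_4² = 2125136332838401 - 2125136332838400 = 1 (should be 1). ✓

(x_1, y_1) = (49, 4); (x_4, y_4) = (46099201, 3763984).


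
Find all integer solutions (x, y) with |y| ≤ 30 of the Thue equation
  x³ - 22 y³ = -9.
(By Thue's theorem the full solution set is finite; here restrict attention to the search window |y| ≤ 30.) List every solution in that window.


The equation is x³ - 22y³ = -9. For fixed y, x³ = 22·y³ − 9, so a solution requires the RHS to be a perfect cube.
Strategy: iterate y from -30 to 30, compute RHS = 22·y³ − 9, and check whether it is a (positive or negative) perfect cube.
Check small values of y:
  y = 0: RHS = -9 is not a perfect cube.
  y = 1: RHS = 13 is not a perfect cube.
  y = -1: RHS = -31 is not a perfect cube.
  y = 2: RHS = 167 is not a perfect cube.
  y = -2: RHS = -185 is not a perfect cube.
  y = 3: RHS = 585 is not a perfect cube.
  y = -3: RHS = -603 is not a perfect cube.
Continuing the search up to |y| = 30 finds no solutions either.
No (x, y) in the scanned range satisfies the equation.

No integer solutions with |y| ≤ 30.


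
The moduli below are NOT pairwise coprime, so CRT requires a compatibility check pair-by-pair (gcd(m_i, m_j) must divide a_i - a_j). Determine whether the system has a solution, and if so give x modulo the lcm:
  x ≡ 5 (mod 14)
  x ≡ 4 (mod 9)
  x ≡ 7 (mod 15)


Moduli 14, 9, 15 are not pairwise coprime, so CRT works modulo lcm(m_i) when all pairwise compatibility conditions hold.
Pairwise compatibility: gcd(m_i, m_j) must divide a_i - a_j for every pair.
Merge one congruence at a time:
  Start: x ≡ 5 (mod 14).
  Combine with x ≡ 4 (mod 9): gcd(14, 9) = 1; 4 - 5 = -1, which IS divisible by 1, so compatible.
    Write x = 5 + 14·t and substitute into x ≡ 4 (mod 9): 14·t ≡ 4 − 5 = -1 (mod 9).
    Reduce coefficients mod 9: 5·t ≡ 8 (mod 9).
    The inverse of 5 mod 9 is 2 (since 5·2 = 10 = 1·9 + 1), so t ≡ 2·8 = 16 ≡ 7 (mod 9).
    Then x = 5 + 14·7 = 103, valid modulo lcm(14, 9) = 126: x ≡ 103 (mod 126).
  Combine with x ≡ 7 (mod 15): gcd(126, 15) = 3; 7 - 103 = -96, which IS divisible by 3, so compatible.
    Write x = 103 + 126·t and substitute into x ≡ 7 (mod 15): 126·t ≡ 7 − 103 = -96 (mod 15).
    Divide the congruence (and modulus) by g = 3: 42·t ≡ -32 (mod 5).
    Reduce coefficients mod 5: 2·t ≡ 3 (mod 5).
    The inverse of 2 mod 5 is 3 (since 2·3 = 6 = 1·5 + 1), so t ≡ 3·3 = 9 ≡ 4 (mod 5).
    Then x = 103 + 126·4 = 607, valid modulo lcm(126, 15) = 630: x ≡ 607 (mod 630).
Verify: 607 mod 14 = 5, 607 mod 9 = 4, 607 mod 15 = 7.

x ≡ 607 (mod 630).


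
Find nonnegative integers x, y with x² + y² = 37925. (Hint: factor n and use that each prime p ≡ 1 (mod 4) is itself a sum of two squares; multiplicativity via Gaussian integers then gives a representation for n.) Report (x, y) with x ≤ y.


Step 1: Factor n = 37925 = 5^2 · 37 · 41.
Step 2: Check the mod-4 condition on each prime factor: 5 ≡ 1 (mod 4), exponent 2; 37 ≡ 1 (mod 4), exponent 1; 41 ≡ 1 (mod 4), exponent 1.
All primes ≡ 3 (mod 4) appear to even exponent (or don't appear), so by the two-squares theorem n IS expressible as a sum of two squares.
Step 3: Build a representation. Group n = k² · m with k = 5 and m = 37 · 41 = 1517 (a product of primes ≡ 1 (mod 4)); a representation of m scales to one of n via (k·x)² + (k·y)² = k²(x² + y²). Each prime p ≡ 1 (mod 4) is itself a sum of two squares; find a² by testing p − a² for a perfect square:
  37: 37 − 1² = 36 = 6² ⇒ 37 = 1² + 6².
  41: 41 − 1² = 40, 41 − 2² = 37, 41 − 3² = 32, 41 − 4² = 25 = 5² ⇒ 41 = 4² + 5².
  Combine using the Brahmagupta–Fibonacci identity (a² + b²)(c² + d²) = (ac − bd)² + (ad + bc)² = (ac + bd)² + (ad − bc)²:
  37 · 41 = 1517: from (1² + 6²)(4² + 5²), take (1·4 − 6·5, 1·5 + 6·4) = (4 − 30, 5 + 24) = (-26, 29); dropping signs (only squares matter) gives (26, 29); check 26² + 29² = 676 + 841 = 1517 ✓.
  Scale by k = 5: (5·26, 5·29) = (130, 145).
Step 4: Order so x ≤ y and verify: 130² + 145² = 16900 + 21025 = 37925 = n. ✓

n = 37925 = 130² + 145² (one valid representation with x ≤ y).


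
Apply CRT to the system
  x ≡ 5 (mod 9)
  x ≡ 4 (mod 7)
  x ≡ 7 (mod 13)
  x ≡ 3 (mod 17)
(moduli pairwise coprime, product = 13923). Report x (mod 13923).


Product of moduli M = 9 · 7 · 13 · 17 = 13923.
Merge one congruence at a time:
  Start: x ≡ 5 (mod 9).
  Combine with x ≡ 4 (mod 7); new modulus lcm = 63.
    Write x = 5 + 9·t and substitute into x ≡ 4 (mod 7): 9·t ≡ 4 − 5 = -1 (mod 7).
    Reduce coefficients mod 7: 2·t ≡ 6 (mod 7).
    The inverse of 2 mod 7 is 4 (since 2·4 = 8 = 1·7 + 1), so t ≡ 4·6 = 24 ≡ 3 (mod 7).
    Then x = 5 + 9·3 = 32, valid modulo lcm(9, 7) = 63: x ≡ 32 (mod 63).
  Combine with x ≡ 7 (mod 13); new modulus lcm = 819.
    Write x = 32 + 63·t and substitute into x ≡ 7 (mod 13): 63·t ≡ 7 − 32 = -25 (mod 13).
    Reduce coefficients mod 13: 11·t ≡ 1 (mod 13).
    The inverse of 11 mod 13 is 6 (since 11·6 = 66 = 5·13 + 1), so t ≡ 6·1 = 6 ≡ 6 (mod 13).
    Then x = 32 + 63·6 = 410, valid modulo lcm(63, 13) = 819: x ≡ 410 (mod 819).
  Combine with x ≡ 3 (mod 17); new modulus lcm = 13923.
    Write x = 410 + 819·t and substitute into x ≡ 3 (mod 17): 819·t ≡ 3 − 410 = -407 (mod 17).
    Reduce coefficients mod 17: 3·t ≡ 1 (mod 17).
    The inverse of 3 mod 17 is 6 (since 3·6 = 18 = 1·17 + 1), so t ≡ 6·1 = 6 ≡ 6 (mod 17).
    Then x = 410 + 819·6 = 5324, valid modulo lcm(819, 17) = 13923: x ≡ 5324 (mod 13923).
Verify against each original: 5324 mod 9 = 5, 5324 mod 7 = 4, 5324 mod 13 = 7, 5324 mod 17 = 3.

x ≡ 5324 (mod 13923).


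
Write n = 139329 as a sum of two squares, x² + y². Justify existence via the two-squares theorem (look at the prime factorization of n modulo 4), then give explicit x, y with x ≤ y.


Step 1: Factor n = 139329 = 3^2 · 113 · 137.
Step 2: Check the mod-4 condition on each prime factor: 3 ≡ 3 (mod 4), exponent 2 (must be even); 113 ≡ 1 (mod 4), exponent 1; 137 ≡ 1 (mod 4), exponent 1.
All primes ≡ 3 (mod 4) appear to even exponent (or don't appear), so by the two-squares theorem n IS expressible as a sum of two squares.
Step 3: Build a representation. Group n = k² · m with k = 3 and m = 113 · 137 = 15481 (a product of primes ≡ 1 (mod 4)); a representation of m scales to one of n via (k·x)² + (k·y)² = k²(x² + y²). Each prime p ≡ 1 (mod 4) is itself a sum of two squares; find a² by testing p − a² for a perfect square:
  113: 113 − 1² = 112, 113 − 2² = 109, 113 − 3² = 104, 113 − 4² = 97, 113 − 5² = 88, 113 − 6² = 77, 113 − 7² = 64 = 8² ⇒ 113 = 7² + 8².
  137: 137 − 1² = 136, 137 − 2² = 133, 137 − 3² = 128, 137 − 4² = 121 = 11² ⇒ 137 = 4² + 11².
  Combine using the Brahmagupta–Fibonacci identity (a² + b²)(c² + d²) = (ac − bd)² + (ad + bc)² = (ac + bd)² + (ad − bc)²:
  113 · 137 = 15481: from (7² + 8²)(4² + 11²), take (7·4 − 8·11, 7·11 + 8·4) = (28 − 88, 77 + 32) = (-60, 109); dropping signs (only squares matter) gives (60, 109); check 60² + 109² = 3600 + 11881 = 15481 ✓.
  Scale by k = 3: (3·60, 3·109) = (180, 327).
Step 4: Order so x ≤ y and verify: 180² + 327² = 32400 + 106929 = 139329 = n. ✓

n = 139329 = 180² + 327² (one valid representation with x ≤ y).


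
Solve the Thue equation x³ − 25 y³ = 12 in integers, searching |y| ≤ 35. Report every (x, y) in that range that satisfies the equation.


The equation is x³ - 25y³ = 12. For fixed y, x³ = 25·y³ + 12, so a solution requires the RHS to be a perfect cube.
Strategy: iterate y from -35 to 35, compute RHS = 25·y³ + 12, and check whether it is a (positive or negative) perfect cube.
Check small values of y:
  y = 0: RHS = 12 is not a perfect cube.
  y = 1: RHS = 37 is not a perfect cube.
  y = -1: RHS = -13 is not a perfect cube.
  y = 2: RHS = 212 is not a perfect cube.
  y = -2: RHS = -188 is not a perfect cube.
  y = 3: RHS = 687 is not a perfect cube.
  y = -3: RHS = -663 is not a perfect cube.
Continuing the search up to |y| = 35 finds no solutions either.
No (x, y) in the scanned range satisfies the equation.

No integer solutions with |y| ≤ 35.


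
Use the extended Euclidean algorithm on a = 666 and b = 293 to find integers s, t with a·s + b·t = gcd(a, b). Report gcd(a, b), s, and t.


Euclidean algorithm on (666, 293) — divide until remainder is 0:
  666 = 2 · 293 + 80
  293 = 3 · 80 + 53
  80 = 1 · 53 + 27
  53 = 1 · 27 + 26
  27 = 1 · 26 + 1
  26 = 26 · 1 + 0
gcd(666, 293) = 1.
Track Bezout coefficients alongside the remainders: start with r₀ = 666 = a·1 + b·0 (s = 1, t = 0) and r₁ = 293 = a·0 + b·1 (s = 0, t = 1); each new remainder r_{k+1} = r_{k-1} − q_k·r_k inherits s_{k+1} = s_{k-1} − q_k·s_k, t_{k+1} = t_{k-1} − q_k·t_k, so r_k = a·s_k + b·t_k at every step:
  q = 2: r = 80, s = 1 − 2·0 = 1, t = 0 − 2·1 = -2  (check: 666·1 + 293·(-2) = 80)
  q = 3: r = 53, s = 0 − 3·1 = -3, t = 1 − 3·(-2) = 7  (check: 666·(-3) + 293·7 = 53)
  q = 1: r = 27, s = 1 − 1·(-3) = 4, t = -2 − 1·7 = -9  (check: 666·4 + 293·(-9) = 27)
  q = 1: r = 26, s = -3 − 1·4 = -7, t = 7 − 1·(-9) = 16  (check: 666·(-7) + 293·16 = 26)
  q = 1: r = 1, s = 4 − 1·(-7) = 11, t = -9 − 1·16 = -25  (check: 666·11 + 293·(-25) = 1)
The row with r = 1 (the gcd) gives the Bezout coefficients s = 11, t = -25.
Result: 666 · (11) + 293 · (-25) = 1.

gcd(666, 293) = 1; s = 11, t = -25 (check: 666·11 + 293·(-25) = 1).


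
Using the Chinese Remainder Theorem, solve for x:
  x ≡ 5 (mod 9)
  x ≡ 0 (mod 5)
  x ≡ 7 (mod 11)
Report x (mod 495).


Moduli 9, 5, 11 are pairwise coprime; by CRT there is a unique solution modulo M = 9 · 5 · 11 = 495.
Solve pairwise, accumulating the modulus:
  Start with x ≡ 5 (mod 9).
  Combine with x ≡ 0 (mod 5): since gcd(9, 5) = 1, we get a unique residue mod 45.
    Write x = 5 + 9·t and substitute into x ≡ 0 (mod 5): 9·t ≡ 0 − 5 = -5 (mod 5).
    Reduce coefficients mod 5: 4·t ≡ 0 (mod 5).
    The inverse of 4 mod 5 is 4 (since 4·4 = 16 = 3·5 + 1), so t ≡ 4·0 = 0 ≡ 0 (mod 5).
    Then x = 5 + 9·0 = 5, valid modulo lcm(9, 5) = 45: x ≡ 5 (mod 45).
  Combine with x ≡ 7 (mod 11): since gcd(45, 11) = 1, we get a unique residue mod 495.
    Write x = 5 + 45·t and substitute into x ≡ 7 (mod 11): 45·t ≡ 7 − 5 = 2 (mod 11).
    Reduce coefficients mod 11: 1·t ≡ 2 (mod 11).
    So t ≡ 2 (mod 11).
    Then x = 5 + 45·2 = 95, valid modulo lcm(45, 11) = 495: x ≡ 95 (mod 495).
Verify: 95 mod 9 = 5 ✓, 95 mod 5 = 0 ✓, 95 mod 11 = 7 ✓.

x ≡ 95 (mod 495).


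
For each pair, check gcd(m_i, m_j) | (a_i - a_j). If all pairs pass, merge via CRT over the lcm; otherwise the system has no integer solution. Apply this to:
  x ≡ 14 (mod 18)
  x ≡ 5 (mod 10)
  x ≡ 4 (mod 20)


Moduli 18, 10, 20 are not pairwise coprime, so CRT works modulo lcm(m_i) when all pairwise compatibility conditions hold.
Pairwise compatibility: gcd(m_i, m_j) must divide a_i - a_j for every pair.
Merge one congruence at a time:
  Start: x ≡ 14 (mod 18).
  Combine with x ≡ 5 (mod 10): gcd(18, 10) = 2, and 5 - 14 = -9 is NOT divisible by 2.
    ⇒ system is inconsistent (no integer solution).

No solution (the system is inconsistent).


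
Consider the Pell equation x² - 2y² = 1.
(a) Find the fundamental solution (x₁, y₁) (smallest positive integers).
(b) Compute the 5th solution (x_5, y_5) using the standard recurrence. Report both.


Step 1: Find the fundamental solution (x₁, y₁) of x² - 2y² = 1.
  Expand √2 as a continued fraction. a₀ = ⌊√2⌋ = 1; iterate m_{k+1} = d_k·a_k − m_k, d_{k+1} = (2 − m_{k+1}²)/d_k, a_{k+1} = ⌊(a₀ + m_{k+1})/d_{k+1}⌋ (starting m₀ = 0, d₀ = 1), with convergents p_k = a_k·p_{k-1} + p_{k-2}, q_k = a_k·q_{k-1} + q_{k-2} (p₋₁ = 1, q₋₁ = 0):
  k = 0: a₀ = 1; p₀/q₀ = 1/1; p₀² − 2·q₀² = 1 − 2 = -1.
  k = 1: m = 1, d = 1, a = ⌊(1 + 1)/1⌋ = 2; p/q = (2·1 + 1)/(2·1 + 0) = 3/2; p² − 2·q² = 9 − 8 = 1.
  The first convergent with p² − 2·q² = 1 gives the fundamental solution (x₁, y₁) = (3, 2).
Step 2: Apply the recurrence (x_{n+1}, y_{n+1}) = (x₁x_n + 2y₁y_n, x₁y_n + y₁x_n) repeatedly.
  From (x_1, y_1) = (3, 2): x_2 = 3·3 + 2·2·2 = 17; y_2 = 3·2 + 2·3 = 12.
  From (x_2, y_2) = (17, 12): x_3 = 3·17 + 2·2·12 = 99; y_3 = 3·12 + 2·17 = 70.
  From (x_3, y_3) = (99, 70): x_4 = 3·99 + 2·2·70 = 577; y_4 = 3·70 + 2·99 = 408.
  From (x_4, y_4) = (577, 408): x_5 = 3·577 + 2·2·408 = 3363; y_5 = 3·408 + 2·577 = 2378.
Step 3: Verify x_5² - 2·y_5² = 11309769 - 11309768 = 1 (should be 1). ✓

(x_1, y_1) = (3, 2); (x_5, y_5) = (3363, 2378).


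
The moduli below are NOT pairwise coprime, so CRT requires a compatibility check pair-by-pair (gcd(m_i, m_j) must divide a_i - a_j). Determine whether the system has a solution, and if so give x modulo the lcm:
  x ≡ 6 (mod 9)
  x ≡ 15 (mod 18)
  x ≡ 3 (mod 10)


Moduli 9, 18, 10 are not pairwise coprime, so CRT works modulo lcm(m_i) when all pairwise compatibility conditions hold.
Pairwise compatibility: gcd(m_i, m_j) must divide a_i - a_j for every pair.
Merge one congruence at a time:
  Start: x ≡ 6 (mod 9).
  Combine with x ≡ 15 (mod 18): gcd(9, 18) = 9; 15 - 6 = 9, which IS divisible by 9, so compatible.
    Write x = 6 + 9·t and substitute into x ≡ 15 (mod 18): 9·t ≡ 15 − 6 = 9 (mod 18).
    Divide the congruence (and modulus) by g = 9: 1·t ≡ 1 (mod 2).
    So t ≡ 1 (mod 2).
    Then x = 6 + 9·1 = 15, valid modulo lcm(9, 18) = 18: x ≡ 15 (mod 18).
  Combine with x ≡ 3 (mod 10): gcd(18, 10) = 2; 3 - 15 = -12, which IS divisible by 2, so compatible.
    Write x = 15 + 18·t and substitute into x ≡ 3 (mod 10): 18·t ≡ 3 − 15 = -12 (mod 10).
    Divide the congruence (and modulus) by g = 2: 9·t ≡ -6 (mod 5).
    Reduce coefficients mod 5: 4·t ≡ 4 (mod 5).
    The inverse of 4 mod 5 is 4 (since 4·4 = 16 = 3·5 + 1), so t ≡ 4·4 = 16 ≡ 1 (mod 5).
    Then x = 15 + 18·1 = 33, valid modulo lcm(18, 10) = 90: x ≡ 33 (mod 90).
Verify: 33 mod 9 = 6, 33 mod 18 = 15, 33 mod 10 = 3.

x ≡ 33 (mod 90).


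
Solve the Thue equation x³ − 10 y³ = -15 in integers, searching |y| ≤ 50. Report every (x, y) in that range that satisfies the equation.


The equation is x³ - 10y³ = -15. For fixed y, x³ = 10·y³ − 15, so a solution requires the RHS to be a perfect cube.
Strategy: iterate y from -50 to 50, compute RHS = 10·y³ − 15, and check whether it is a (positive or negative) perfect cube.
Check small values of y:
  y = 0: RHS = -15 is not a perfect cube.
  y = 1: RHS = -5 is not a perfect cube.
  y = -1: RHS = -25 is not a perfect cube.
  y = 2: RHS = 65 is not a perfect cube.
  y = -2: RHS = -95 is not a perfect cube.
  y = 3: RHS = 255 is not a perfect cube.
  y = -3: RHS = -285 is not a perfect cube.
Continuing the search up to |y| = 50 finds no solutions either.
No (x, y) in the scanned range satisfies the equation.

No integer solutions with |y| ≤ 50.


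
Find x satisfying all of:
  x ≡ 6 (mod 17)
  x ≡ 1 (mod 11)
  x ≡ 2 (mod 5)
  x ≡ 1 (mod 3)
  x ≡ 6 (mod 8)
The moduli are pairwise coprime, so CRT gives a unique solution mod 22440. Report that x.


Product of moduli M = 17 · 11 · 5 · 3 · 8 = 22440.
Merge one congruence at a time:
  Start: x ≡ 6 (mod 17).
  Combine with x ≡ 1 (mod 11); new modulus lcm = 187.
    Write x = 6 + 17·t and substitute into x ≡ 1 (mod 11): 17·t ≡ 1 − 6 = -5 (mod 11).
    Reduce coefficients mod 11: 6·t ≡ 6 (mod 11).
    The inverse of 6 mod 11 is 2 (since 6·2 = 12 = 1·11 + 1), so t ≡ 2·6 = 12 ≡ 1 (mod 11).
    Then x = 6 + 17·1 = 23, valid modulo lcm(17, 11) = 187: x ≡ 23 (mod 187).
  Combine with x ≡ 2 (mod 5); new modulus lcm = 935.
    Write x = 23 + 187·t and substitute into x ≡ 2 (mod 5): 187·t ≡ 2 − 23 = -21 (mod 5).
    Reduce coefficients mod 5: 2·t ≡ 4 (mod 5).
    The inverse of 2 mod 5 is 3 (since 2·3 = 6 = 1·5 + 1), so t ≡ 3·4 = 12 ≡ 2 (mod 5).
    Then x = 23 + 187·2 = 397, valid modulo lcm(187, 5) = 935: x ≡ 397 (mod 935).
  Combine with x ≡ 1 (mod 3); new modulus lcm = 2805.
    Write x = 397 + 935·t and substitute into x ≡ 1 (mod 3): 935·t ≡ 1 − 397 = -396 (mod 3).
    Reduce coefficients mod 3: 2·t ≡ 0 (mod 3).
    The inverse of 2 mod 3 is 2 (since 2·2 = 4 = 1·3 + 1), so t ≡ 2·0 = 0 ≡ 0 (mod 3).
    Then x = 397 + 935·0 = 397, valid modulo lcm(935, 3) = 2805: x ≡ 397 (mod 2805).
  Combine with x ≡ 6 (mod 8); new modulus lcm = 22440.
    Write x = 397 + 2805·t and substitute into x ≡ 6 (mod 8): 2805·t ≡ 6 − 397 = -391 (mod 8).
    Reduce coefficients mod 8: 5·t ≡ 1 (mod 8).
    The inverse of 5 mod 8 is 5 (since 5·5 = 25 = 3·8 + 1), so t ≡ 5·1 = 5 ≡ 5 (mod 8).
    Then x = 397 + 2805·5 = 14422, valid modulo lcm(2805, 8) = 22440: x ≡ 14422 (mod 22440).
Verify against each original: 14422 mod 17 = 6, 14422 mod 11 = 1, 14422 mod 5 = 2, 14422 mod 3 = 1, 14422 mod 8 = 6.

x ≡ 14422 (mod 22440).


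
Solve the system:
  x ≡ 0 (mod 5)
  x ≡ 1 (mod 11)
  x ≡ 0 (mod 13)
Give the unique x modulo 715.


Moduli 5, 11, 13 are pairwise coprime; by CRT there is a unique solution modulo M = 5 · 11 · 13 = 715.
Solve pairwise, accumulating the modulus:
  Start with x ≡ 0 (mod 5).
  Combine with x ≡ 1 (mod 11): since gcd(5, 11) = 1, we get a unique residue mod 55.
    Write x = 0 + 5·t and substitute into x ≡ 1 (mod 11): 5·t ≡ 1 − 0 = 1 (mod 11).
    The inverse of 5 mod 11 is 9 (since 5·9 = 45 = 4·11 + 1), so t ≡ 9·1 = 9 ≡ 9 (mod 11).
    Then x = 0 + 5·9 = 45, valid modulo lcm(5, 11) = 55: x ≡ 45 (mod 55).
  Combine with x ≡ 0 (mod 13): since gcd(55, 13) = 1, we get a unique residue mod 715.
    Write x = 45 + 55·t and substitute into x ≡ 0 (mod 13): 55·t ≡ 0 − 45 = -45 (mod 13).
    Reduce coefficients mod 13: 3·t ≡ 7 (mod 13).
    The inverse of 3 mod 13 is 9 (since 3·9 = 27 = 2·13 + 1), so t ≡ 9·7 = 63 ≡ 11 (mod 13).
    Then x = 45 + 55·11 = 650, valid modulo lcm(55, 13) = 715: x ≡ 650 (mod 715).
Verify: 650 mod 5 = 0 ✓, 650 mod 11 = 1 ✓, 650 mod 13 = 0 ✓.

x ≡ 650 (mod 715).
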